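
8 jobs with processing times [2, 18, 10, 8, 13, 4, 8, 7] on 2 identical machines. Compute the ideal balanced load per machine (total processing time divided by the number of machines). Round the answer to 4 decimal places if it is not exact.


Total processing time = 2 + 18 + 10 + 8 + 13 + 4 + 8 + 7 = 70
Number of machines = 2
Ideal balanced load = 70 / 2 = 35.0

35.0


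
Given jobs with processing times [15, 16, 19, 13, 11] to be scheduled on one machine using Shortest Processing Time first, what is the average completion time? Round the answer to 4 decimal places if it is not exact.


Sort jobs by processing time (SPT order): [11, 13, 15, 16, 19]
Compute completion times sequentially:
  Job 1: processing = 11, completes at 11
  Job 2: processing = 13, completes at 24
  Job 3: processing = 15, completes at 39
  Job 4: processing = 16, completes at 55
  Job 5: processing = 19, completes at 74
Sum of completion times = 203
Average completion time = 203/5 = 40.6

40.6


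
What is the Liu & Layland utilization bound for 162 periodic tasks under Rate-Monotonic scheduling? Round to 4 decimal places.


Compute 2^(1/162) = 1.0042878529
Subtract 1: 1.0042878529 - 1 = 0.0042878529
Multiply by n: 162 * 0.0042878529 = 0.6946321698
Round to 4 dp: 0.6946

0.6946


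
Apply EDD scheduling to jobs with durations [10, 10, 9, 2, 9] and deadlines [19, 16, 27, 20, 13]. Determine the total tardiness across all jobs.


Sort by due date (EDD order): [(9, 13), (10, 16), (10, 19), (2, 20), (9, 27)]
Compute completion times and tardiness:
  Job 1: p=9, d=13, C=9, tardiness=max(0,9-13)=0
  Job 2: p=10, d=16, C=19, tardiness=max(0,19-16)=3
  Job 3: p=10, d=19, C=29, tardiness=max(0,29-19)=10
  Job 4: p=2, d=20, C=31, tardiness=max(0,31-20)=11
  Job 5: p=9, d=27, C=40, tardiness=max(0,40-27)=13
Total tardiness = 37

37


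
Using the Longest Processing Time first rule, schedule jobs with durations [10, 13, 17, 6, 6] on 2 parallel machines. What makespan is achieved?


Sort jobs in decreasing order (LPT): [17, 13, 10, 6, 6]
Assign each job to the least loaded machine:
  Machine 1: jobs [17, 6, 6], load = 29
  Machine 2: jobs [13, 10], load = 23
Makespan = max load = 29

29


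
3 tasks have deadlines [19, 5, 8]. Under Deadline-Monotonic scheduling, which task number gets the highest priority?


Sort tasks by relative deadline (ascending):
  Task 2: deadline = 5
  Task 3: deadline = 8
  Task 1: deadline = 19
Priority order (highest first): [2, 3, 1]
Highest priority task = 2

2


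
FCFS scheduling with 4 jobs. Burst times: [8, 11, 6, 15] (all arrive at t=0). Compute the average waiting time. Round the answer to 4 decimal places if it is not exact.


FCFS order (as given): [8, 11, 6, 15]
Waiting times:
  Job 1: wait = 0
  Job 2: wait = 8
  Job 3: wait = 19
  Job 4: wait = 25
Sum of waiting times = 52
Average waiting time = 52/4 = 13.0

13.0


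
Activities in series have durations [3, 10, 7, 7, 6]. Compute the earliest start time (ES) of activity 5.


Activity 5 starts after activities 1 through 4 complete.
Predecessor durations: [3, 10, 7, 7]
ES = 3 + 10 + 7 + 7 = 27

27


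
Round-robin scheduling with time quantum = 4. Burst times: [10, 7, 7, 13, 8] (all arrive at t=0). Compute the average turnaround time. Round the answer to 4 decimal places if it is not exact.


Time quantum = 4
Execution trace:
  J1 runs 4 units, time = 4
  J2 runs 4 units, time = 8
  J3 runs 4 units, time = 12
  J4 runs 4 units, time = 16
  J5 runs 4 units, time = 20
  J1 runs 4 units, time = 24
  J2 runs 3 units, time = 27
  J3 runs 3 units, time = 30
  J4 runs 4 units, time = 34
  J5 runs 4 units, time = 38
  J1 runs 2 units, time = 40
  J4 runs 4 units, time = 44
  J4 runs 1 units, time = 45
Finish times: [40, 27, 30, 45, 38]
Average turnaround = 180/5 = 36.0

36.0


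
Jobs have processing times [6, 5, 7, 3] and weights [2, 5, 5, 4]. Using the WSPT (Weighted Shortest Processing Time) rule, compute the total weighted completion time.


Compute p/w ratios and sort ascending (WSPT): [(3, 4), (5, 5), (7, 5), (6, 2)]
Compute weighted completion times:
  Job (p=3,w=4): C=3, w*C=4*3=12
  Job (p=5,w=5): C=8, w*C=5*8=40
  Job (p=7,w=5): C=15, w*C=5*15=75
  Job (p=6,w=2): C=21, w*C=2*21=42
Total weighted completion time = 169

169


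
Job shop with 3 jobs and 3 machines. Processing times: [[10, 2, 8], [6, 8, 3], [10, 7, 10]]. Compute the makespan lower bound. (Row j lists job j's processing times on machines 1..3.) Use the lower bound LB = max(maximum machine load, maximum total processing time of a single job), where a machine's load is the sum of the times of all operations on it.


Machine loads:
  Machine 1: 10 + 6 + 10 = 26
  Machine 2: 2 + 8 + 7 = 17
  Machine 3: 8 + 3 + 10 = 21
Max machine load = 26
Job totals:
  Job 1: 20
  Job 2: 17
  Job 3: 27
Max job total = 27
Lower bound = max(26, 27) = 27

27


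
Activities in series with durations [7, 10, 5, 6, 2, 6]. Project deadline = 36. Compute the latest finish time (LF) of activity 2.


LF(activity 2) = deadline - sum of successor durations
Successors: activities 3 through 6 with durations [5, 6, 2, 6]
Sum of successor durations = 19
LF = 36 - 19 = 17

17


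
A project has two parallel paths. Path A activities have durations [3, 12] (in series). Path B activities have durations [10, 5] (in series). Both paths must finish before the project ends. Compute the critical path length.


Path A total = 3 + 12 = 15
Path B total = 10 + 5 = 15
Critical path = longest path = max(15, 15) = 15

15


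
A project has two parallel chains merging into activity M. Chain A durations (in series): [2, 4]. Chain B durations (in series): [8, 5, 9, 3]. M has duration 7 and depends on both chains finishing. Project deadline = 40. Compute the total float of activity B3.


Forward pass: ES(B3) = sum of predecessors on chain B = 13
EF = ES + duration = 13 + 9 = 22
Backward pass: LF(M) = deadline = 40; LS(M) = 40 - 7 = 33
LF(B3) = LS(M) - sum(successors on chain B) = 33 - 3 = 30
LS = LF - duration = 30 - 9 = 21
Total float = LS - ES = 21 - 13 = 8

8


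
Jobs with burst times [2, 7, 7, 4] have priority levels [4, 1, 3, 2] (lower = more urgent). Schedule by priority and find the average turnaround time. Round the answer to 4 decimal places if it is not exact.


Sort by priority (ascending = highest first):
Order: [(1, 7), (2, 4), (3, 7), (4, 2)]
Completion times:
  Priority 1, burst=7, C=7
  Priority 2, burst=4, C=11
  Priority 3, burst=7, C=18
  Priority 4, burst=2, C=20
Average turnaround = 56/4 = 14.0

14.0


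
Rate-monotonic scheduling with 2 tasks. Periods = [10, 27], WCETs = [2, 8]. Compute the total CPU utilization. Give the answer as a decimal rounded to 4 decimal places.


Compute individual utilizations (exact fractions):
  Task 1: C/T = 2/10 = 1/5 (approx. 0.2)
  Task 2: C/T = 8/27 (approx. 0.2963)
Total utilization U = 1/5 + 8/27 = 67/135
Rounded to 4 decimal places: U = 0.4963
RM (Liu & Layland) bound for 2 tasks = 0.828427; compare with U = 67/135 (approx. 0.496296)
U <= bound, so schedulable by RM sufficient condition.

0.4963


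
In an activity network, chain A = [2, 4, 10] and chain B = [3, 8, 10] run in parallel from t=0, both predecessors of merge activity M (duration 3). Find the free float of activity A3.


ES(A3) = sum of predecessors on chain A = 6
EF(A3) = ES + duration = 6 + 10 = 16
Successor of A3 is M. ES(M) = max(sum(A), sum(B)) = max(16, 21) = 21
Free float = ES(successor) - EF(current) = 21 - 16 = 5

5


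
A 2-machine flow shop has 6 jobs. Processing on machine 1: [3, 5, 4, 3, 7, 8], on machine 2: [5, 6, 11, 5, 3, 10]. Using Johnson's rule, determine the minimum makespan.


Apply Johnson's rule:
  Group 1 (a <= b): [(1, 3, 5), (4, 3, 5), (3, 4, 11), (2, 5, 6), (6, 8, 10)]
  Group 2 (a > b): [(5, 7, 3)]
Optimal job order: [1, 4, 3, 2, 6, 5]
Schedule:
  Job 1: M1 done at 3, M2 done at 8
  Job 4: M1 done at 6, M2 done at 13
  Job 3: M1 done at 10, M2 done at 24
  Job 2: M1 done at 15, M2 done at 30
  Job 6: M1 done at 23, M2 done at 40
  Job 5: M1 done at 30, M2 done at 43
Makespan = 43

43


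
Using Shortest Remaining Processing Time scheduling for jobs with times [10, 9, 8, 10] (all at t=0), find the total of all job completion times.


Since all jobs arrive at t=0, SRPT equals SPT ordering.
SPT order: [8, 9, 10, 10]
Completion times:
  Job 1: p=8, C=8
  Job 2: p=9, C=17
  Job 3: p=10, C=27
  Job 4: p=10, C=37
Total completion time = 8 + 17 + 27 + 37 = 89

89


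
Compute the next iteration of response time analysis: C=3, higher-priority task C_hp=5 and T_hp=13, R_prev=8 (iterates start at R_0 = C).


R_next = C + ceil(R_prev / T_hp) * C_hp
ceil(8 / 13) = ceil(0.6154) = 1
Interference = 1 * 5 = 5
R_next = 3 + 5 = 8
R_next = R_prev, so the iteration has converged (response time = 8).

8


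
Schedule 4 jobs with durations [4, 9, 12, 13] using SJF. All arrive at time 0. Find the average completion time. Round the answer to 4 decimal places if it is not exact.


SJF order (ascending): [4, 9, 12, 13]
Completion times:
  Job 1: burst=4, C=4
  Job 2: burst=9, C=13
  Job 3: burst=12, C=25
  Job 4: burst=13, C=38
Average completion = 80/4 = 20.0

20.0


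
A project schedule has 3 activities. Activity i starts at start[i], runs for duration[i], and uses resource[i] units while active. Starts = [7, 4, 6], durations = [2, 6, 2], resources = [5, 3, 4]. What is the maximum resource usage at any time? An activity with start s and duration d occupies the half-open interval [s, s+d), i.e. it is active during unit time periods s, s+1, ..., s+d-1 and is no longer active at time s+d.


Each activity i is active on [start_i, start_i + duration_i).
Compute total resource usage per time slot:
  t=0: active resources = [], total = 0
  t=1: active resources = [], total = 0
  t=2: active resources = [], total = 0
  t=3: active resources = [], total = 0
  t=4: active resources = [3], total = 3
  t=5: active resources = [3], total = 3
  t=6: active resources = [3, 4], total = 7
  t=7: active resources = [5, 3, 4], total = 12
  t=8: active resources = [5, 3], total = 8
  t=9: active resources = [3], total = 3
Peak resource demand = 12

12


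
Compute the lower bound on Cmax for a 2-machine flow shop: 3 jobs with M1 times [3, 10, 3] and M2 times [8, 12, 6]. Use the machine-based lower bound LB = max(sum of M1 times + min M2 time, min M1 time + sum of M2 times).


LB1 = sum(M1 times) + min(M2 times) = 16 + 6 = 22
LB2 = min(M1 times) + sum(M2 times) = 3 + 26 = 29
Lower bound = max(LB1, LB2) = max(22, 29) = 29

29


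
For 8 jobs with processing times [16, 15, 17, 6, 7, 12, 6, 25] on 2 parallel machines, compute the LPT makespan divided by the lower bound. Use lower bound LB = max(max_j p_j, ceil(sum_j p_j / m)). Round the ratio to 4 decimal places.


LPT order: [25, 17, 16, 15, 12, 7, 6, 6]
Machine loads after assignment: [53, 51]
LPT makespan = 53
Lower bound = max(max_job, ceil(total/2)) = max(25, 52) = 52
Ratio = 53 / 52 = 1.0192

1.0192


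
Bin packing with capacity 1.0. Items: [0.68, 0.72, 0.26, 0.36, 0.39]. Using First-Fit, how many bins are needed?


Place items sequentially using First-Fit:
  Item 0.68 -> new Bin 1
  Item 0.72 -> new Bin 2
  Item 0.26 -> Bin 1 (now 0.94)
  Item 0.36 -> new Bin 3
  Item 0.39 -> Bin 3 (now 0.75)
Total bins used = 3

3


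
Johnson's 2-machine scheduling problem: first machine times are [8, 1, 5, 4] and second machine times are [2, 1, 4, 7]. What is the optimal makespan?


Apply Johnson's rule:
  Group 1 (a <= b): [(2, 1, 1), (4, 4, 7)]
  Group 2 (a > b): [(3, 5, 4), (1, 8, 2)]
Optimal job order: [2, 4, 3, 1]
Schedule:
  Job 2: M1 done at 1, M2 done at 2
  Job 4: M1 done at 5, M2 done at 12
  Job 3: M1 done at 10, M2 done at 16
  Job 1: M1 done at 18, M2 done at 20
Makespan = 20

20


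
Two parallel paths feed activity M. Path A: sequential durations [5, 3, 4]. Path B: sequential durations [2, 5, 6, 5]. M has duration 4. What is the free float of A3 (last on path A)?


ES(A3) = sum of predecessors on chain A = 8
EF(A3) = ES + duration = 8 + 4 = 12
Successor of A3 is M. ES(M) = max(sum(A), sum(B)) = max(12, 18) = 18
Free float = ES(successor) - EF(current) = 18 - 12 = 6

6


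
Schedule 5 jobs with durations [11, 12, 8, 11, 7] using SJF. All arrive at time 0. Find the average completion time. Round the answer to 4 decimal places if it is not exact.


SJF order (ascending): [7, 8, 11, 11, 12]
Completion times:
  Job 1: burst=7, C=7
  Job 2: burst=8, C=15
  Job 3: burst=11, C=26
  Job 4: burst=11, C=37
  Job 5: burst=12, C=49
Average completion = 134/5 = 26.8

26.8


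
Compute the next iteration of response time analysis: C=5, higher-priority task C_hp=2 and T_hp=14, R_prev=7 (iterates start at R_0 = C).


R_next = C + ceil(R_prev / T_hp) * C_hp
ceil(7 / 14) = ceil(0.5) = 1
Interference = 1 * 2 = 2
R_next = 5 + 2 = 7
R_next = R_prev, so the iteration has converged (response time = 7).

7


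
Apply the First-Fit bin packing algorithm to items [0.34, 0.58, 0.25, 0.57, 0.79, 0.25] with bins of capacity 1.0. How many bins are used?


Place items sequentially using First-Fit:
  Item 0.34 -> new Bin 1
  Item 0.58 -> Bin 1 (now 0.92)
  Item 0.25 -> new Bin 2
  Item 0.57 -> Bin 2 (now 0.82)
  Item 0.79 -> new Bin 3
  Item 0.25 -> new Bin 4
Total bins used = 4

4


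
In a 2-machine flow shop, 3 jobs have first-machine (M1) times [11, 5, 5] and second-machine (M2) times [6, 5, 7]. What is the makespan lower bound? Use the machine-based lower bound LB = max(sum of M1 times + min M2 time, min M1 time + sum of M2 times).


LB1 = sum(M1 times) + min(M2 times) = 21 + 5 = 26
LB2 = min(M1 times) + sum(M2 times) = 5 + 18 = 23
Lower bound = max(LB1, LB2) = max(26, 23) = 26

26


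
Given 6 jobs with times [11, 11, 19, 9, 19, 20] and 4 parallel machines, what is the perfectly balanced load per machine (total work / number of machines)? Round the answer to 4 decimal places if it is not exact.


Total processing time = 11 + 11 + 19 + 9 + 19 + 20 = 89
Number of machines = 4
Ideal balanced load = 89 / 4 = 22.25

22.25


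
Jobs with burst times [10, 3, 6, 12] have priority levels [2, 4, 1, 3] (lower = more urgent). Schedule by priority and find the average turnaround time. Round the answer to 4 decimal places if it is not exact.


Sort by priority (ascending = highest first):
Order: [(1, 6), (2, 10), (3, 12), (4, 3)]
Completion times:
  Priority 1, burst=6, C=6
  Priority 2, burst=10, C=16
  Priority 3, burst=12, C=28
  Priority 4, burst=3, C=31
Average turnaround = 81/4 = 20.25

20.25


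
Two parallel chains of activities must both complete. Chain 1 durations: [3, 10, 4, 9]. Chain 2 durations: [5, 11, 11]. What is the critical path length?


Path A total = 3 + 10 + 4 + 9 = 26
Path B total = 5 + 11 + 11 = 27
Critical path = longest path = max(26, 27) = 27

27


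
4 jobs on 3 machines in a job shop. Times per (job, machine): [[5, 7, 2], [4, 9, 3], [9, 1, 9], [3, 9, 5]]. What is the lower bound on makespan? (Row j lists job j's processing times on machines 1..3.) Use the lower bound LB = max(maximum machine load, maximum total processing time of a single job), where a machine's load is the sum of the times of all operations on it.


Machine loads:
  Machine 1: 5 + 4 + 9 + 3 = 21
  Machine 2: 7 + 9 + 1 + 9 = 26
  Machine 3: 2 + 3 + 9 + 5 = 19
Max machine load = 26
Job totals:
  Job 1: 14
  Job 2: 16
  Job 3: 19
  Job 4: 17
Max job total = 19
Lower bound = max(26, 19) = 26

26


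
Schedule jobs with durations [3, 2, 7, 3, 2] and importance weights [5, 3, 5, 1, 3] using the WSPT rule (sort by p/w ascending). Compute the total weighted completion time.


Compute p/w ratios and sort ascending (WSPT): [(3, 5), (2, 3), (2, 3), (7, 5), (3, 1)]
Compute weighted completion times:
  Job (p=3,w=5): C=3, w*C=5*3=15
  Job (p=2,w=3): C=5, w*C=3*5=15
  Job (p=2,w=3): C=7, w*C=3*7=21
  Job (p=7,w=5): C=14, w*C=5*14=70
  Job (p=3,w=1): C=17, w*C=1*17=17
Total weighted completion time = 138

138


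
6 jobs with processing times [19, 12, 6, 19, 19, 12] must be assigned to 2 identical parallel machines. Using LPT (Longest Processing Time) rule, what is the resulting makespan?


Sort jobs in decreasing order (LPT): [19, 19, 19, 12, 12, 6]
Assign each job to the least loaded machine:
  Machine 1: jobs [19, 19, 6], load = 44
  Machine 2: jobs [19, 12, 12], load = 43
Makespan = max load = 44

44


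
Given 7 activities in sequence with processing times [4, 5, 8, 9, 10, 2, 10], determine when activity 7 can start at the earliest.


Activity 7 starts after activities 1 through 6 complete.
Predecessor durations: [4, 5, 8, 9, 10, 2]
ES = 4 + 5 + 8 + 9 + 10 + 2 = 38

38


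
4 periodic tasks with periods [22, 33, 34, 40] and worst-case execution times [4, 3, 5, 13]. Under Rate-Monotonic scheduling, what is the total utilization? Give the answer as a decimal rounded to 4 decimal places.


Compute individual utilizations (exact fractions):
  Task 1: C/T = 4/22 = 2/11 (approx. 0.1818)
  Task 2: C/T = 3/33 = 1/11 (approx. 0.0909)
  Task 3: C/T = 5/34 (approx. 0.1471)
  Task 4: C/T = 13/40 (approx. 0.325)
Total utilization U = 2/11 + 1/11 + 5/34 + 13/40 = 5571/7480
Rounded to 4 decimal places: U = 0.7448
RM (Liu & Layland) bound for 4 tasks = 0.756828; compare with U = 5571/7480 (approx. 0.744786)
U <= bound, so schedulable by RM sufficient condition.

0.7448


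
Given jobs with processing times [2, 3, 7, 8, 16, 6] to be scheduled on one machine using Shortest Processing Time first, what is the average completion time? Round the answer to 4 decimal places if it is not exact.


Sort jobs by processing time (SPT order): [2, 3, 6, 7, 8, 16]
Compute completion times sequentially:
  Job 1: processing = 2, completes at 2
  Job 2: processing = 3, completes at 5
  Job 3: processing = 6, completes at 11
  Job 4: processing = 7, completes at 18
  Job 5: processing = 8, completes at 26
  Job 6: processing = 16, completes at 42
Sum of completion times = 104
Average completion time = 104/6 = 17.3333

17.3333


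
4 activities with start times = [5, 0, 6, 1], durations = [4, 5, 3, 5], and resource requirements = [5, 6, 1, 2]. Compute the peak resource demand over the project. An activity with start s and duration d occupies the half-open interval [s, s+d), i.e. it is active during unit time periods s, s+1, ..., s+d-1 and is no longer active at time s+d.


Each activity i is active on [start_i, start_i + duration_i).
Compute total resource usage per time slot:
  t=0: active resources = [6], total = 6
  t=1: active resources = [6, 2], total = 8
  t=2: active resources = [6, 2], total = 8
  t=3: active resources = [6, 2], total = 8
  t=4: active resources = [6, 2], total = 8
  t=5: active resources = [5, 2], total = 7
  t=6: active resources = [5, 1], total = 6
  t=7: active resources = [5, 1], total = 6
  t=8: active resources = [5, 1], total = 6
Peak resource demand = 8

8


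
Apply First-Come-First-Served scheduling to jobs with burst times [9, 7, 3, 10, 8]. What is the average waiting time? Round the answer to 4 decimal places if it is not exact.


FCFS order (as given): [9, 7, 3, 10, 8]
Waiting times:
  Job 1: wait = 0
  Job 2: wait = 9
  Job 3: wait = 16
  Job 4: wait = 19
  Job 5: wait = 29
Sum of waiting times = 73
Average waiting time = 73/5 = 14.6

14.6


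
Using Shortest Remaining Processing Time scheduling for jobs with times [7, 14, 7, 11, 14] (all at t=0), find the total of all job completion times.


Since all jobs arrive at t=0, SRPT equals SPT ordering.
SPT order: [7, 7, 11, 14, 14]
Completion times:
  Job 1: p=7, C=7
  Job 2: p=7, C=14
  Job 3: p=11, C=25
  Job 4: p=14, C=39
  Job 5: p=14, C=53
Total completion time = 7 + 14 + 25 + 39 + 53 = 138

138


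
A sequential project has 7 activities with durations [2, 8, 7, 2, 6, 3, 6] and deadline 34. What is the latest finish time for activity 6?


LF(activity 6) = deadline - sum of successor durations
Successors: activities 7 through 7 with durations [6]
Sum of successor durations = 6
LF = 34 - 6 = 28

28


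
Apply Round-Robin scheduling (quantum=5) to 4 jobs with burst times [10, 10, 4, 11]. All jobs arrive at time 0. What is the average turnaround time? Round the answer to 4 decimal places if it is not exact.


Time quantum = 5
Execution trace:
  J1 runs 5 units, time = 5
  J2 runs 5 units, time = 10
  J3 runs 4 units, time = 14
  J4 runs 5 units, time = 19
  J1 runs 5 units, time = 24
  J2 runs 5 units, time = 29
  J4 runs 5 units, time = 34
  J4 runs 1 units, time = 35
Finish times: [24, 29, 14, 35]
Average turnaround = 102/4 = 25.5

25.5


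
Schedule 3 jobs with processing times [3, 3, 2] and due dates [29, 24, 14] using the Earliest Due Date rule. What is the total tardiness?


Sort by due date (EDD order): [(2, 14), (3, 24), (3, 29)]
Compute completion times and tardiness:
  Job 1: p=2, d=14, C=2, tardiness=max(0,2-14)=0
  Job 2: p=3, d=24, C=5, tardiness=max(0,5-24)=0
  Job 3: p=3, d=29, C=8, tardiness=max(0,8-29)=0
Total tardiness = 0

0


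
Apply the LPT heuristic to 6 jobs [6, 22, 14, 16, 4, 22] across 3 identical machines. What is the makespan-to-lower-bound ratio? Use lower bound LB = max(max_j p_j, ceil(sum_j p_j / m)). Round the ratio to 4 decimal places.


LPT order: [22, 22, 16, 14, 6, 4]
Machine loads after assignment: [28, 26, 30]
LPT makespan = 30
Lower bound = max(max_job, ceil(total/3)) = max(22, 28) = 28
Ratio = 30 / 28 = 1.0714

1.0714


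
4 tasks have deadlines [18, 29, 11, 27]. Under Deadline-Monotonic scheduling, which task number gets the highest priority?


Sort tasks by relative deadline (ascending):
  Task 3: deadline = 11
  Task 1: deadline = 18
  Task 4: deadline = 27
  Task 2: deadline = 29
Priority order (highest first): [3, 1, 4, 2]
Highest priority task = 3

3


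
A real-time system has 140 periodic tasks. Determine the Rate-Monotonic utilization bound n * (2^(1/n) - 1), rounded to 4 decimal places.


Compute 2^(1/140) = 1.0049633280
Subtract 1: 1.0049633280 - 1 = 0.0049633280
Multiply by n: 140 * 0.0049633280 = 0.6948659200
Round to 4 dp: 0.6949

0.6949


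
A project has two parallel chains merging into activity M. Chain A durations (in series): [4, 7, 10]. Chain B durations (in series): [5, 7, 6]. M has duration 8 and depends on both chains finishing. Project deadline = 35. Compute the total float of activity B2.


Forward pass: ES(B2) = sum of predecessors on chain B = 5
EF = ES + duration = 5 + 7 = 12
Backward pass: LF(M) = deadline = 35; LS(M) = 35 - 8 = 27
LF(B2) = LS(M) - sum(successors on chain B) = 27 - 6 = 21
LS = LF - duration = 21 - 7 = 14
Total float = LS - ES = 14 - 5 = 9

9


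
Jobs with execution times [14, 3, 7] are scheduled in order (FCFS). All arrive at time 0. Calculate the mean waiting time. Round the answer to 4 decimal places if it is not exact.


FCFS order (as given): [14, 3, 7]
Waiting times:
  Job 1: wait = 0
  Job 2: wait = 14
  Job 3: wait = 17
Sum of waiting times = 31
Average waiting time = 31/3 = 10.3333

10.3333


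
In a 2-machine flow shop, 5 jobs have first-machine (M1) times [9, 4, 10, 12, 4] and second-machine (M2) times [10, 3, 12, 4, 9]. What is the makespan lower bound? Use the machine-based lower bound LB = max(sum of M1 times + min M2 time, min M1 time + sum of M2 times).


LB1 = sum(M1 times) + min(M2 times) = 39 + 3 = 42
LB2 = min(M1 times) + sum(M2 times) = 4 + 38 = 42
Lower bound = max(LB1, LB2) = max(42, 42) = 42

42


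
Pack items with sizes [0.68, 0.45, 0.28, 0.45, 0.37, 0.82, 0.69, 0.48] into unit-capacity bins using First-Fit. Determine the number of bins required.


Place items sequentially using First-Fit:
  Item 0.68 -> new Bin 1
  Item 0.45 -> new Bin 2
  Item 0.28 -> Bin 1 (now 0.96)
  Item 0.45 -> Bin 2 (now 0.9)
  Item 0.37 -> new Bin 3
  Item 0.82 -> new Bin 4
  Item 0.69 -> new Bin 5
  Item 0.48 -> Bin 3 (now 0.85)
Total bins used = 5

5


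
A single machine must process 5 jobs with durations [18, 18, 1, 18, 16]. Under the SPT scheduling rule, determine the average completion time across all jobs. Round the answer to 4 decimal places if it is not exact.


Sort jobs by processing time (SPT order): [1, 16, 18, 18, 18]
Compute completion times sequentially:
  Job 1: processing = 1, completes at 1
  Job 2: processing = 16, completes at 17
  Job 3: processing = 18, completes at 35
  Job 4: processing = 18, completes at 53
  Job 5: processing = 18, completes at 71
Sum of completion times = 177
Average completion time = 177/5 = 35.4

35.4


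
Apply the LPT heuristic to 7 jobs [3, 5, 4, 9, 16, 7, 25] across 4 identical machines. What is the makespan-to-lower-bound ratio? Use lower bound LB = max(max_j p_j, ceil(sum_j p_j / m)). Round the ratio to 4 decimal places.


LPT order: [25, 16, 9, 7, 5, 4, 3]
Machine loads after assignment: [25, 16, 13, 15]
LPT makespan = 25
Lower bound = max(max_job, ceil(total/4)) = max(25, 18) = 25
Ratio = 25 / 25 = 1.0

1.0


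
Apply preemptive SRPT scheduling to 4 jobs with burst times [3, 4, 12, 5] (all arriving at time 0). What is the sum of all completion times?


Since all jobs arrive at t=0, SRPT equals SPT ordering.
SPT order: [3, 4, 5, 12]
Completion times:
  Job 1: p=3, C=3
  Job 2: p=4, C=7
  Job 3: p=5, C=12
  Job 4: p=12, C=24
Total completion time = 3 + 7 + 12 + 24 = 46

46


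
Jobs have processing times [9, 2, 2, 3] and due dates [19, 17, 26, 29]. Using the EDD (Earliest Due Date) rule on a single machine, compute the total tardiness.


Sort by due date (EDD order): [(2, 17), (9, 19), (2, 26), (3, 29)]
Compute completion times and tardiness:
  Job 1: p=2, d=17, C=2, tardiness=max(0,2-17)=0
  Job 2: p=9, d=19, C=11, tardiness=max(0,11-19)=0
  Job 3: p=2, d=26, C=13, tardiness=max(0,13-26)=0
  Job 4: p=3, d=29, C=16, tardiness=max(0,16-29)=0
Total tardiness = 0

0


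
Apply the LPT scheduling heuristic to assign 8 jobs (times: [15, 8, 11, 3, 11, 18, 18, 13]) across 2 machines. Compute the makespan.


Sort jobs in decreasing order (LPT): [18, 18, 15, 13, 11, 11, 8, 3]
Assign each job to the least loaded machine:
  Machine 1: jobs [18, 15, 11, 3], load = 47
  Machine 2: jobs [18, 13, 11, 8], load = 50
Makespan = max load = 50

50


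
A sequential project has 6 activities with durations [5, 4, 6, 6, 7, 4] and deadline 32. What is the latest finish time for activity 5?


LF(activity 5) = deadline - sum of successor durations
Successors: activities 6 through 6 with durations [4]
Sum of successor durations = 4
LF = 32 - 4 = 28

28


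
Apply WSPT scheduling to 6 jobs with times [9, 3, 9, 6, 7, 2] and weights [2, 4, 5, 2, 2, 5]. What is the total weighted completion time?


Compute p/w ratios and sort ascending (WSPT): [(2, 5), (3, 4), (9, 5), (6, 2), (7, 2), (9, 2)]
Compute weighted completion times:
  Job (p=2,w=5): C=2, w*C=5*2=10
  Job (p=3,w=4): C=5, w*C=4*5=20
  Job (p=9,w=5): C=14, w*C=5*14=70
  Job (p=6,w=2): C=20, w*C=2*20=40
  Job (p=7,w=2): C=27, w*C=2*27=54
  Job (p=9,w=2): C=36, w*C=2*36=72
Total weighted completion time = 266

266


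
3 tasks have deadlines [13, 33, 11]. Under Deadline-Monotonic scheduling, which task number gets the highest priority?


Sort tasks by relative deadline (ascending):
  Task 3: deadline = 11
  Task 1: deadline = 13
  Task 2: deadline = 33
Priority order (highest first): [3, 1, 2]
Highest priority task = 3

3


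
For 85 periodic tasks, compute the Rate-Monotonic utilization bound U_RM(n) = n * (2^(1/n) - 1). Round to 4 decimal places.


Compute 2^(1/85) = 1.0081880126
Subtract 1: 1.0081880126 - 1 = 0.0081880126
Multiply by n: 85 * 0.0081880126 = 0.6959810710
Round to 4 dp: 0.6960

0.6960


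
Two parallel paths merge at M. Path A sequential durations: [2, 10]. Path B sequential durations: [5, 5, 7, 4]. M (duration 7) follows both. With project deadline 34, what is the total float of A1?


Forward pass: ES(A1) = sum of predecessors on chain A = 0
EF = ES + duration = 0 + 2 = 2
Backward pass: LF(M) = deadline = 34; LS(M) = 34 - 7 = 27
LF(A1) = LS(M) - sum(successors on chain A) = 27 - 10 = 17
LS = LF - duration = 17 - 2 = 15
Total float = LS - ES = 15 - 0 = 15

15


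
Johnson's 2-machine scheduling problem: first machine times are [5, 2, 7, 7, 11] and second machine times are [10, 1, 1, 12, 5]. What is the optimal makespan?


Apply Johnson's rule:
  Group 1 (a <= b): [(1, 5, 10), (4, 7, 12)]
  Group 2 (a > b): [(5, 11, 5), (2, 2, 1), (3, 7, 1)]
Optimal job order: [1, 4, 5, 2, 3]
Schedule:
  Job 1: M1 done at 5, M2 done at 15
  Job 4: M1 done at 12, M2 done at 27
  Job 5: M1 done at 23, M2 done at 32
  Job 2: M1 done at 25, M2 done at 33
  Job 3: M1 done at 32, M2 done at 34
Makespan = 34

34


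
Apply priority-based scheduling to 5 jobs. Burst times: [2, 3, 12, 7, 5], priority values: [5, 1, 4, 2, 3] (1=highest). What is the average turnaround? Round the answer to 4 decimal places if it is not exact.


Sort by priority (ascending = highest first):
Order: [(1, 3), (2, 7), (3, 5), (4, 12), (5, 2)]
Completion times:
  Priority 1, burst=3, C=3
  Priority 2, burst=7, C=10
  Priority 3, burst=5, C=15
  Priority 4, burst=12, C=27
  Priority 5, burst=2, C=29
Average turnaround = 84/5 = 16.8

16.8


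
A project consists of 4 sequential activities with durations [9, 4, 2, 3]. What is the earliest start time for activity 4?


Activity 4 starts after activities 1 through 3 complete.
Predecessor durations: [9, 4, 2]
ES = 9 + 4 + 2 = 15

15


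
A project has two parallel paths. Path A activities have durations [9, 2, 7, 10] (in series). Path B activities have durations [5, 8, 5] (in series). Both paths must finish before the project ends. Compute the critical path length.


Path A total = 9 + 2 + 7 + 10 = 28
Path B total = 5 + 8 + 5 = 18
Critical path = longest path = max(28, 18) = 28

28


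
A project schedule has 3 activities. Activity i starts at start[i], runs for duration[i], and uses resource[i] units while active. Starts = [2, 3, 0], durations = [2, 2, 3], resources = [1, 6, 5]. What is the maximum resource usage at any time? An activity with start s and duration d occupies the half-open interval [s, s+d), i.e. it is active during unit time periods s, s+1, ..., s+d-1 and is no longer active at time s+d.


Each activity i is active on [start_i, start_i + duration_i).
Compute total resource usage per time slot:
  t=0: active resources = [5], total = 5
  t=1: active resources = [5], total = 5
  t=2: active resources = [1, 5], total = 6
  t=3: active resources = [1, 6], total = 7
  t=4: active resources = [6], total = 6
Peak resource demand = 7

7


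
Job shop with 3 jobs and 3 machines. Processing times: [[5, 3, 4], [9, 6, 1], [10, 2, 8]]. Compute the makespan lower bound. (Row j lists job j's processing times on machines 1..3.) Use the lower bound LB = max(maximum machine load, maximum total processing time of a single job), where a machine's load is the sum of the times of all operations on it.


Machine loads:
  Machine 1: 5 + 9 + 10 = 24
  Machine 2: 3 + 6 + 2 = 11
  Machine 3: 4 + 1 + 8 = 13
Max machine load = 24
Job totals:
  Job 1: 12
  Job 2: 16
  Job 3: 20
Max job total = 20
Lower bound = max(24, 20) = 24

24


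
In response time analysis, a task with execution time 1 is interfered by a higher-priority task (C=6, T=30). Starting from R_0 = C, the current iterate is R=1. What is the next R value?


R_next = C + ceil(R_prev / T_hp) * C_hp
ceil(1 / 30) = ceil(0.0333) = 1
Interference = 1 * 6 = 6
R_next = 1 + 6 = 7

7


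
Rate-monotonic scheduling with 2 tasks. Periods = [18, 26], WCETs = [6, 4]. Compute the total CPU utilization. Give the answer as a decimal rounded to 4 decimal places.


Compute individual utilizations (exact fractions):
  Task 1: C/T = 6/18 = 1/3 (approx. 0.3333)
  Task 2: C/T = 4/26 = 2/13 (approx. 0.1538)
Total utilization U = 1/3 + 2/13 = 19/39
Rounded to 4 decimal places: U = 0.4872
RM (Liu & Layland) bound for 2 tasks = 0.828427; compare with U = 19/39 (approx. 0.487179)
U <= bound, so schedulable by RM sufficient condition.

0.4872


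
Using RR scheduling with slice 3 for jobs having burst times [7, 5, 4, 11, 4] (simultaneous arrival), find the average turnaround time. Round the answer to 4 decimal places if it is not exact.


Time quantum = 3
Execution trace:
  J1 runs 3 units, time = 3
  J2 runs 3 units, time = 6
  J3 runs 3 units, time = 9
  J4 runs 3 units, time = 12
  J5 runs 3 units, time = 15
  J1 runs 3 units, time = 18
  J2 runs 2 units, time = 20
  J3 runs 1 units, time = 21
  J4 runs 3 units, time = 24
  J5 runs 1 units, time = 25
  J1 runs 1 units, time = 26
  J4 runs 3 units, time = 29
  J4 runs 2 units, time = 31
Finish times: [26, 20, 21, 31, 25]
Average turnaround = 123/5 = 24.6

24.6


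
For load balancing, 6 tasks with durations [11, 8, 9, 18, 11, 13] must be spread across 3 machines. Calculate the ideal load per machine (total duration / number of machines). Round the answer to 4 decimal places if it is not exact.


Total processing time = 11 + 8 + 9 + 18 + 11 + 13 = 70
Number of machines = 3
Ideal balanced load = 70 / 3 = 23.3333

23.3333


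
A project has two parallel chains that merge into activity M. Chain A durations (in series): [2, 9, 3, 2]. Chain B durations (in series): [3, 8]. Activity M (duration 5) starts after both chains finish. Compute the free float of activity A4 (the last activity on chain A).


ES(A4) = sum of predecessors on chain A = 14
EF(A4) = ES + duration = 14 + 2 = 16
Successor of A4 is M. ES(M) = max(sum(A), sum(B)) = max(16, 11) = 16
Free float = ES(successor) - EF(current) = 16 - 16 = 0

0


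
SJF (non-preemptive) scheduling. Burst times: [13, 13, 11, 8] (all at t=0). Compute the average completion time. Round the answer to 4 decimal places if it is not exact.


SJF order (ascending): [8, 11, 13, 13]
Completion times:
  Job 1: burst=8, C=8
  Job 2: burst=11, C=19
  Job 3: burst=13, C=32
  Job 4: burst=13, C=45
Average completion = 104/4 = 26.0

26.0


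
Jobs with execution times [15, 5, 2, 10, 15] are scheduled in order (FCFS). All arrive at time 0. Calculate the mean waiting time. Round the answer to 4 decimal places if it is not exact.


FCFS order (as given): [15, 5, 2, 10, 15]
Waiting times:
  Job 1: wait = 0
  Job 2: wait = 15
  Job 3: wait = 20
  Job 4: wait = 22
  Job 5: wait = 32
Sum of waiting times = 89
Average waiting time = 89/5 = 17.8

17.8


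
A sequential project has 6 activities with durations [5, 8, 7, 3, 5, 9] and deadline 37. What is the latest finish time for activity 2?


LF(activity 2) = deadline - sum of successor durations
Successors: activities 3 through 6 with durations [7, 3, 5, 9]
Sum of successor durations = 24
LF = 37 - 24 = 13

13


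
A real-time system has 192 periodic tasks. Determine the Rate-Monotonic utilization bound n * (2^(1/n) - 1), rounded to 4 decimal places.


Compute 2^(1/192) = 1.0036166660
Subtract 1: 1.0036166660 - 1 = 0.0036166660
Multiply by n: 192 * 0.0036166660 = 0.6943998720
Round to 4 dp: 0.6944

0.6944


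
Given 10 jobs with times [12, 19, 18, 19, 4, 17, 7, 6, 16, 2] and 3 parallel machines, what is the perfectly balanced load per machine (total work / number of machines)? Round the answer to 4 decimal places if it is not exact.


Total processing time = 12 + 19 + 18 + 19 + 4 + 17 + 7 + 6 + 16 + 2 = 120
Number of machines = 3
Ideal balanced load = 120 / 3 = 40.0

40.0


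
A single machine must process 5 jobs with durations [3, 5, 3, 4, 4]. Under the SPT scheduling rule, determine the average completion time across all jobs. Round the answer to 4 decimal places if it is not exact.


Sort jobs by processing time (SPT order): [3, 3, 4, 4, 5]
Compute completion times sequentially:
  Job 1: processing = 3, completes at 3
  Job 2: processing = 3, completes at 6
  Job 3: processing = 4, completes at 10
  Job 4: processing = 4, completes at 14
  Job 5: processing = 5, completes at 19
Sum of completion times = 52
Average completion time = 52/5 = 10.4

10.4


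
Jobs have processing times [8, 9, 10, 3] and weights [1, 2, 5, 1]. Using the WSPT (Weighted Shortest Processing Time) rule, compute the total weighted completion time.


Compute p/w ratios and sort ascending (WSPT): [(10, 5), (3, 1), (9, 2), (8, 1)]
Compute weighted completion times:
  Job (p=10,w=5): C=10, w*C=5*10=50
  Job (p=3,w=1): C=13, w*C=1*13=13
  Job (p=9,w=2): C=22, w*C=2*22=44
  Job (p=8,w=1): C=30, w*C=1*30=30
Total weighted completion time = 137

137


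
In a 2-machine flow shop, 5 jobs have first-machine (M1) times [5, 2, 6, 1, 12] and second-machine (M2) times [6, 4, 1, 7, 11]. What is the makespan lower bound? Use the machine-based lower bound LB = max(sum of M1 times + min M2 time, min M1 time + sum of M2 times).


LB1 = sum(M1 times) + min(M2 times) = 26 + 1 = 27
LB2 = min(M1 times) + sum(M2 times) = 1 + 29 = 30
Lower bound = max(LB1, LB2) = max(27, 30) = 30

30


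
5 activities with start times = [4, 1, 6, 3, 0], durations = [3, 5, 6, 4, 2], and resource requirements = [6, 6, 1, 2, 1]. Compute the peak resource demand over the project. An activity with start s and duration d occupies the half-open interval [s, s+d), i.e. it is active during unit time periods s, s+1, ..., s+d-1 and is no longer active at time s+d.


Each activity i is active on [start_i, start_i + duration_i).
Compute total resource usage per time slot:
  t=0: active resources = [1], total = 1
  t=1: active resources = [6, 1], total = 7
  t=2: active resources = [6], total = 6
  t=3: active resources = [6, 2], total = 8
  t=4: active resources = [6, 6, 2], total = 14
  t=5: active resources = [6, 6, 2], total = 14
  t=6: active resources = [6, 1, 2], total = 9
  t=7: active resources = [1], total = 1
  t=8: active resources = [1], total = 1
  t=9: active resources = [1], total = 1
  t=10: active resources = [1], total = 1
  t=11: active resources = [1], total = 1
Peak resource demand = 14

14


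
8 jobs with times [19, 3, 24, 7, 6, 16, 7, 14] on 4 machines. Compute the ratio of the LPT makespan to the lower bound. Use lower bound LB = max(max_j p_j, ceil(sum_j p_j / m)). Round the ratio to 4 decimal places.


LPT order: [24, 19, 16, 14, 7, 7, 6, 3]
Machine loads after assignment: [24, 25, 23, 24]
LPT makespan = 25
Lower bound = max(max_job, ceil(total/4)) = max(24, 24) = 24
Ratio = 25 / 24 = 1.0417

1.0417


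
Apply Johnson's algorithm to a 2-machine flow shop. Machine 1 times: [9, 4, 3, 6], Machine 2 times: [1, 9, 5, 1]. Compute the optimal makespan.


Apply Johnson's rule:
  Group 1 (a <= b): [(3, 3, 5), (2, 4, 9)]
  Group 2 (a > b): [(1, 9, 1), (4, 6, 1)]
Optimal job order: [3, 2, 1, 4]
Schedule:
  Job 3: M1 done at 3, M2 done at 8
  Job 2: M1 done at 7, M2 done at 17
  Job 1: M1 done at 16, M2 done at 18
  Job 4: M1 done at 22, M2 done at 23
Makespan = 23

23


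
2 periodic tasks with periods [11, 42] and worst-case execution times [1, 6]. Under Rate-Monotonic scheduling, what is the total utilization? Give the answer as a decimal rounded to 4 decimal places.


Compute individual utilizations (exact fractions):
  Task 1: C/T = 1/11 (approx. 0.0909)
  Task 2: C/T = 6/42 = 1/7 (approx. 0.1429)
Total utilization U = 1/11 + 1/7 = 18/77
Rounded to 4 decimal places: U = 0.2338
RM (Liu & Layland) bound for 2 tasks = 0.828427; compare with U = 18/77 (approx. 0.233766)
U <= bound, so schedulable by RM sufficient condition.

0.2338


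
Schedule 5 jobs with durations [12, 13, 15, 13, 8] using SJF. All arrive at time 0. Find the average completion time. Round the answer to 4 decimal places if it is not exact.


SJF order (ascending): [8, 12, 13, 13, 15]
Completion times:
  Job 1: burst=8, C=8
  Job 2: burst=12, C=20
  Job 3: burst=13, C=33
  Job 4: burst=13, C=46
  Job 5: burst=15, C=61
Average completion = 168/5 = 33.6

33.6


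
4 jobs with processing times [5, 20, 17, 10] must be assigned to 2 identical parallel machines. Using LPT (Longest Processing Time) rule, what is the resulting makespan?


Sort jobs in decreasing order (LPT): [20, 17, 10, 5]
Assign each job to the least loaded machine:
  Machine 1: jobs [20, 5], load = 25
  Machine 2: jobs [17, 10], load = 27
Makespan = max load = 27

27
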